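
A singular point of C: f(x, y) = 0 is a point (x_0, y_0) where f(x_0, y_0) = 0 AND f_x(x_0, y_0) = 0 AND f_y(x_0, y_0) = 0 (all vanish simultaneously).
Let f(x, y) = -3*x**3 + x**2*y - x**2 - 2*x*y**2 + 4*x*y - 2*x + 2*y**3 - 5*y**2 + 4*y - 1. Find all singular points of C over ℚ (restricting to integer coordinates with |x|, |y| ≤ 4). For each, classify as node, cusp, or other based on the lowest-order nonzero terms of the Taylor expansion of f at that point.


Singular points: {(0, 1)}; classification: cusp.

Compute partial derivatives:
  f_x = -9*x**2 + 2*x*y - 2*x - 2*y**2 + 4*y - 2.
  f_y = x**2 - 4*x*y + 4*x + 6*y**2 - 10*y + 4.
Scan x_0 ∈ {−4, ..., 4}. For each x_0, f_y(x_0, y) is a polynomial in y; find its integer roots y ∈ {−4, ..., 4}, then test f_x and f at those candidates.
  x = -4: f_y(-4, y) = 6*y**2 + 6*y + 4; no integer root y with |y| ≤ 4.
  x = -3: f_y(-3, y) = 6*y**2 + 2*y + 1; no integer root y with |y| ≤ 4.
  x = -2: f_y(-2, y) = 6*y**2 - 2*y; vanishes at y ∈ {0}. (-2, 0): f_x = -34 ≠ 0.
  x = -1: f_y(-1, y) = 6*y**2 - 6*y + 1; no integer root y with |y| ≤ 4.
  x = 0: f_y(0, y) = 6*y**2 - 10*y + 4; vanishes at y ∈ {1}. (0, 1): f_x = 0, f = 0 — SINGULAR.
  x = 1: f_y(1, y) = 6*y**2 - 14*y + 9; no integer root y with |y| ≤ 4.
  x = 2: f_y(2, y) = 6*y**2 - 18*y + 16; no integer root y with |y| ≤ 4.
  x = 3: f_y(3, y) = 6*y**2 - 22*y + 25; no integer root y with |y| ≤ 4.
  x = 4: f_y(4, y) = 6*y**2 - 26*y + 36; no integer root y with |y| ≤ 4.
Only singular point on the grid: (0, 1).
Classify: substitute x = 0 + u, y = 1 + v and expand: f = -3*u**3 + u**2*v - 2*u*v**2 + 2*v**3 + v**2.
No constant or linear terms (consistent with a singular point). Quadratic part: v**2. Cubic part: -3*u**3 + u**2*v - 2*u*v**2 + 2*v**3.
The quadratic part v**2 is a perfect square, so there is a single (double) tangent line v = 0, i.e. y = 1. Restricting the cubic part to that line (v = 0) leaves -3*u**3 ≠ 0, so f is not divisible by v and the branch is v² ≈ 3*u**3 to lowest order — this is a cusp.
Classification: cusp.


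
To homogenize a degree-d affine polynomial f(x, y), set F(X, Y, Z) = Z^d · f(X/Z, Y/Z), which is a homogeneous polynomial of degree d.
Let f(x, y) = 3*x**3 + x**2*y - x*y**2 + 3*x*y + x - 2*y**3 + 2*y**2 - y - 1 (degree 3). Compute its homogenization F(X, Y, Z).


F(X, Y, Z) = 3*X**3 + X**2*Y - X*Y**2 + 3*X*Y*Z + X*Z**2 - 2*Y**3 + 2*Y**2*Z - Y*Z**2 - Z**3

deg(f) = 3.
Substitute x = X/Z, y = Y/Z into f, then multiply by Z^3.
  monomial 3·x^3·y^0 ↦ 3·X^3·Y^0·Z^0.
  monomial 1·x^2·y^1 ↦ 1·X^2·Y^1·Z^0.
  monomial -1·x^1·y^2 ↦ -1·X^1·Y^2·Z^0.
  monomial 3·x^1·y^1 ↦ 3·X^1·Y^1·Z^1.
  monomial 1·x^1·y^0 ↦ 1·X^1·Y^0·Z^2.
  monomial -2·x^0·y^3 ↦ -2·X^0·Y^3·Z^0.
  monomial 2·x^0·y^2 ↦ 2·X^0·Y^2·Z^1.
  monomial -1·x^0·y^1 ↦ -1·X^0·Y^1·Z^2.
  monomial -1·x^0·y^0 ↦ -1·X^0·Y^0·Z^3.
Collecting: F(X, Y, Z) = 3*X**3 + X**2*Y - X*Y**2 + 3*X*Y*Z + X*Z**2 - 2*Y**3 + 2*Y**2*Z - Y*Z**2 - Z**3.


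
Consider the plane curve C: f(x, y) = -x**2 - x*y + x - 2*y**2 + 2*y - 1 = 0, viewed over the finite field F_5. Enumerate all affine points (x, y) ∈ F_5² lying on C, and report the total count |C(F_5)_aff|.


Affine F_5-points: {(0, 2), (0, 4), (2, 1), (2, 4), (3, 1), (4, 2)}; count = 6.

For each of the 25 pairs (x, y) ∈ F_5², evaluate f(x, y) mod 5. Record the zeros.
  x = 0: [0↦4, 1↦4, 2↦0, 3↦2, 4↦0]  zeros at y ∈ {2, 4}
  x = 1: [0↦4, 1↦3, 2↦3, 3↦4, 4↦1]  zeros at y ∈ ∅
  x = 2: [0↦2, 1↦0, 2↦4, 3↦4, 4↦0]  zeros at y ∈ {1, 4}
  x = 3: [0↦3, 1↦0, 2↦3, 3↦2, 4↦2]  zeros at y ∈ {1}
  x = 4: [0↦2, 1↦3, 2↦0, 3↦3, 4↦2]  zeros at y ∈ {2}
Collecting zeros: affine points = {(0, 2), (0, 4), (2, 1), (2, 4), (3, 1), (4, 2)}.
Total count |C(F_5)_aff| = 6.


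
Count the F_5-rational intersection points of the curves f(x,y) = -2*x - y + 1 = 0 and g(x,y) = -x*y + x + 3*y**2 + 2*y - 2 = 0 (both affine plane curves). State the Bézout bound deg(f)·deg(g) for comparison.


Common zeros: ∅; count = 0; Bézout bound = 2.

deg(f) = 1, deg(g) = 2, so Bézout bound = 2.
Scan x ∈ F_5. For each x, list the y ∈ F_5 with f(x, y) ≡ 0 and those with g(x, y) ≡ 0 (mod 5); the common zeros in that column are the intersection.
  x = 0: f ≡ 0 at y ∈ {1}; g ≡ 0 at y ∈ ∅; common: ∅.
  x = 1: f ≡ 0 at y ∈ {4}; g ≡ 0 at y ∈ ∅; common: ∅.
  x = 2: f ≡ 0 at y ∈ {2}; g ≡ 0 at y ∈ {0}; common: ∅.
  x = 3: f ≡ 0 at y ∈ {0}; g ≡ 0 at y ∈ {3, 4}; common: ∅.
  x = 4: f ≡ 0 at y ∈ {3}; g ≡ 0 at y ∈ {2}; common: ∅.
Collecting: common zeros = ∅, so the count is 0.
Comparison with the Bézout bound: 0 ≤ 2 = deg(f)·deg(g), as expected for curves with no common component (the affine F_5-count falls short of the bound because intersections may lie at infinity, over extension fields, or carry multiplicity).


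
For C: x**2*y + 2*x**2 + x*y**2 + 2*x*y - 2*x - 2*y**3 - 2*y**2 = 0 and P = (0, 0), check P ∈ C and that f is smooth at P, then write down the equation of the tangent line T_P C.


Tangent line at P: -2*x = 0.

Step 1: f(0, 0) = 0, so P lies on C.
Step 2: partial derivatives
  f_x(x, y) = 2*x*y + 4*x + y**2 + 2*y - 2, f_y(x, y) = x**2 + 2*x*y + 2*x - 6*y**2 - 4*y.
  f_x(P) = -2, f_y(P) = 0 (gradient nonzero, so P is smooth).
Step 3: tangent line at P: -2·(x − 0) + 0·(y − 0) = 0.
Expanding: -2*x = 0.


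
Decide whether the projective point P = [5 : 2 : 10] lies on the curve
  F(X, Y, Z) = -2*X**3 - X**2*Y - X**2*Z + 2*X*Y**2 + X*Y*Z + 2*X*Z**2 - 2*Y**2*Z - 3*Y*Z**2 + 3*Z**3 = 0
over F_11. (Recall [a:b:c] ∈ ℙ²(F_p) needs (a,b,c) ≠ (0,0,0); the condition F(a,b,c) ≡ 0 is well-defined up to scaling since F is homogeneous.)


F(5,2,10) ≡ 6 (mod 11); P is NOT on the curve.

Evaluate F(5, 2, 10) term-by-term (mod 11).
  -2*X**3 ↦ -2·125·1·1 = -250
  -X**2*Y ↦ -1·25·2·1 = -50
  -X**2*Z ↦ -1·25·1·10 = -250
  2*X*Y**2 ↦ 2·5·4·1 = 40
  X*Y*Z ↦ 1·5·2·10 = 100
  2*X*Z**2 ↦ 2·5·1·100 = 1000
  -2*Y**2*Z ↦ -2·1·4·10 = -80
  -3*Y*Z**2 ↦ -3·1·2·100 = -600
  3*Z**3 ↦ 3·1·1·1000 = 3000
Sum: F(5, 2, 10) = (-250) + (-50) + (-250) + (40) + (100) + (1000) + (-80) + (-600) + (3000) = 2910.
Reducing mod 11: 2910 ≡ 6 (mod 11).
Since F(a, b, c) ≡ 6 ≠ 0 (mod 11), P does NOT lie on the curve.


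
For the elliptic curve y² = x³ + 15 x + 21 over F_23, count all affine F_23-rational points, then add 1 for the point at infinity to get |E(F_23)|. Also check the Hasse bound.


Affine points = {(2, 6), (2, 17), (3, 1), (3, 22), (7, 3), (7, 20), (8, 3), (8, 20), (14, 10), (14, 13), (19, 9), (19, 14), (20, 8), (20, 15), (21, 11), (21, 12)}; affine count = 16; |E(F_23)| = 17.

Discriminant check: Δ ∝ 4a³ + 27b² = 4·15³ + 27·21² = 4·3375 + 27·441 ≡ 15 (mod 23). Nonzero ⇒ E is nonsingular.
For each x ∈ F_23, compute rhs = x³ + 15·x + 21 mod 23, then count y ∈ F_23 with y² ≡ rhs.
  x = 0: rhs = 21, matching y values: none (0 points).
  x = 1: rhs = 14, matching y values: none (0 points).
  x = 2: rhs = 13, matching y values: 6, 17 (2 points).
  x = 3: rhs = 1, matching y values: 1, 22 (2 points).
  x = 4: rhs = 7, matching y values: none (0 points).
  x = 5: rhs = 14, matching y values: none (0 points).
  x = 6: rhs = 5, matching y values: none (0 points).
  x = 7: rhs = 9, matching y values: 3, 20 (2 points).
  x = 8: rhs = 9, matching y values: 3, 20 (2 points).
  x = 9: rhs = 11, matching y values: none (0 points).
  x = 10: rhs = 21, matching y values: none (0 points).
  x = 11: rhs = 22, matching y values: none (0 points).
  x = 12: rhs = 20, matching y values: none (0 points).
  x = 13: rhs = 21, matching y values: none (0 points).
  x = 14: rhs = 8, matching y values: 10, 13 (2 points).
  x = 15: rhs = 10, matching y values: none (0 points).
  x = 16: rhs = 10, matching y values: none (0 points).
  x = 17: rhs = 14, matching y values: none (0 points).
  x = 18: rhs = 5, matching y values: none (0 points).
  x = 19: rhs = 12, matching y values: 9, 14 (2 points).
  x = 20: rhs = 18, matching y values: 8, 15 (2 points).
  x = 21: rhs = 6, matching y values: 11, 12 (2 points).
  x = 22: rhs = 5, matching y values: none (0 points).
Total affine count: 16.
Full point count |E(F_23)| = 16 + 1 = 17.
Hasse bound: |17 − (23+1)| = |-7| = 7 ≤ 2√23 ≈ 9.5917 ✓.


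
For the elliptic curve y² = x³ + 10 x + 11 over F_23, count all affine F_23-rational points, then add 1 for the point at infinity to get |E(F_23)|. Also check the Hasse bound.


Affine points = {(2, 4), (2, 19), (4, 0), (5, 5), (5, 18), (9, 5), (9, 18), (11, 7), (11, 16), (16, 9), (16, 14), (20, 0), (21, 11), (21, 12), (22, 0)}; affine count = 15; |E(F_23)| = 16.

Discriminant check: Δ ∝ 4a³ + 27b² = 4·10³ + 27·11² = 4·1000 + 27·121 ≡ 22 (mod 23). Nonzero ⇒ E is nonsingular.
For each x ∈ F_23, compute rhs = x³ + 10·x + 11 mod 23, then count y ∈ F_23 with y² ≡ rhs.
  x = 0: rhs = 11, matching y values: none (0 points).
  x = 1: rhs = 22, matching y values: none (0 points).
  x = 2: rhs = 16, matching y values: 4, 19 (2 points).
  x = 3: rhs = 22, matching y values: none (0 points).
  x = 4: rhs = 0, matching y values: 0 (1 points).
  x = 5: rhs = 2, matching y values: 5, 18 (2 points).
  x = 6: rhs = 11, matching y values: none (0 points).
  x = 7: rhs = 10, matching y values: none (0 points).
  x = 8: rhs = 5, matching y values: none (0 points).
  x = 9: rhs = 2, matching y values: 5, 18 (2 points).
  x = 10: rhs = 7, matching y values: none (0 points).
  x = 11: rhs = 3, matching y values: 7, 16 (2 points).
  x = 12: rhs = 19, matching y values: none (0 points).
  x = 13: rhs = 15, matching y values: none (0 points).
  x = 14: rhs = 20, matching y values: none (0 points).
  x = 15: rhs = 17, matching y values: none (0 points).
  x = 16: rhs = 12, matching y values: 9, 14 (2 points).
  x = 17: rhs = 11, matching y values: none (0 points).
  x = 18: rhs = 20, matching y values: none (0 points).
  x = 19: rhs = 22, matching y values: none (0 points).
  x = 20: rhs = 0, matching y values: 0 (1 points).
  x = 21: rhs = 6, matching y values: 11, 12 (2 points).
  x = 22: rhs = 0, matching y values: 0 (1 points).
Total affine count: 15.
Full point count |E(F_23)| = 15 + 1 = 16.
Hasse bound: |16 − (23+1)| = |-8| = 8 ≤ 2√23 ≈ 9.5917 ✓.


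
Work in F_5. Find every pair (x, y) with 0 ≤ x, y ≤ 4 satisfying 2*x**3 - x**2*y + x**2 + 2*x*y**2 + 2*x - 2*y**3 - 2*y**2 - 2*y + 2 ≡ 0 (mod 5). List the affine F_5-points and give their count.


Affine F_5-points: {(1, 2), (2, 1), (3, 3), (4, 1), (4, 3), (4, 4)}; count = 6.

For each of the 25 pairs (x, y) ∈ F_5², evaluate f(x, y) mod 5. Record the zeros.
  x = 0: [0↦2, 1↦1, 2↦4, 3↦4, 4↦4]  zeros at y ∈ ∅
  x = 1: [0↦2, 1↦2, 2↦0, 3↦4, 4↦2]  zeros at y ∈ {2}
  x = 2: [0↦1, 1↦0, 2↦1, 3↦2, 4↦1]  zeros at y ∈ {1}
  x = 3: [0↦1, 1↦2, 2↦4, 3↦0, 4↦3]  zeros at y ∈ {3}
  x = 4: [0↦4, 1↦0, 2↦1, 3↦0, 4↦0]  zeros at y ∈ {1, 3, 4}
Collecting zeros: affine points = {(1, 2), (2, 1), (3, 3), (4, 1), (4, 3), (4, 4)}.
Total count |C(F_5)_aff| = 6.


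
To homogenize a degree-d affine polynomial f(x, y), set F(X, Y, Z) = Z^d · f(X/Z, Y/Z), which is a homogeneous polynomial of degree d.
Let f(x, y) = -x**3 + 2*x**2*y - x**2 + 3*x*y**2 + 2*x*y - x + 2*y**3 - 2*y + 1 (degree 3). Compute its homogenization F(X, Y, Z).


F(X, Y, Z) = -X**3 + 2*X**2*Y - X**2*Z + 3*X*Y**2 + 2*X*Y*Z - X*Z**2 + 2*Y**3 - 2*Y*Z**2 + Z**3

deg(f) = 3.
Substitute x = X/Z, y = Y/Z into f, then multiply by Z^3.
  monomial -1·x^3·y^0 ↦ -1·X^3·Y^0·Z^0.
  monomial 2·x^2·y^1 ↦ 2·X^2·Y^1·Z^0.
  monomial -1·x^2·y^0 ↦ -1·X^2·Y^0·Z^1.
  monomial 3·x^1·y^2 ↦ 3·X^1·Y^2·Z^0.
  monomial 2·x^1·y^1 ↦ 2·X^1·Y^1·Z^1.
  monomial -1·x^1·y^0 ↦ -1·X^1·Y^0·Z^2.
  monomial 2·x^0·y^3 ↦ 2·X^0·Y^3·Z^0.
  monomial -2·x^0·y^1 ↦ -2·X^0·Y^1·Z^2.
  monomial 1·x^0·y^0 ↦ 1·X^0·Y^0·Z^3.
Collecting: F(X, Y, Z) = -X**3 + 2*X**2*Y - X**2*Z + 3*X*Y**2 + 2*X*Y*Z - X*Z**2 + 2*Y**3 - 2*Y*Z**2 + Z**3.


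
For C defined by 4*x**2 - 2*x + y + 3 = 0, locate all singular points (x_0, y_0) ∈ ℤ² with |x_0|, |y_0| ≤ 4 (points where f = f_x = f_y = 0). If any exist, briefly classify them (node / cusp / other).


No singular points in the scanned grid; C is smooth there.

Compute partial derivatives:
  f_x = 8*x - 2.
  f_y = 1.
f_y = 1 is a nonzero constant, so f_y never vanishes: no point (x, y) can satisfy f = f_x = f_y = 0. In particular no (x, y) ∈ {−4, ..., 4}² is singular; the curve is smooth.


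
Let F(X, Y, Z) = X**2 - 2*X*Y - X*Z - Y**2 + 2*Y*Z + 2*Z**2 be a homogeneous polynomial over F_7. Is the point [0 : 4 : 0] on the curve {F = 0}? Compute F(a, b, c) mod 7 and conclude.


F(0,4,0) ≡ 5 (mod 7); P is NOT on the curve.

Evaluate F(0, 4, 0) term-by-term (mod 7).
  X**2 ↦ 1·0·1·1 = 0
  -2*X*Y ↦ -2·0·4·1 = 0
  -X*Z ↦ -1·0·1·0 = 0
  -Y**2 ↦ -1·1·16·1 = -16
  2*Y*Z ↦ 2·1·4·0 = 0
  2*Z**2 ↦ 2·1·1·0 = 0
Sum: F(0, 4, 0) = (0) + (0) + (0) + (-16) + (0) + (0) = -16.
Reducing mod 7: -16 ≡ 5 (mod 7).
Since F(a, b, c) ≡ 5 ≠ 0 (mod 7), P does NOT lie on the curve.


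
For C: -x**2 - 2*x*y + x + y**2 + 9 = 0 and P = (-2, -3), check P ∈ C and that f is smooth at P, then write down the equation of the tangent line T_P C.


Tangent line at P: 11*x - 2*y + 16 = 0.

Step 1: f(-2, -3) = 0, so P lies on C.
Step 2: partial derivatives
  f_x(x, y) = -2*x - 2*y + 1, f_y(x, y) = -2*x + 2*y.
  f_x(P) = 11, f_y(P) = -2 (gradient nonzero, so P is smooth).
Step 3: tangent line at P: 11·(x − -2) + -2·(y − -3) = 0.
Expanding: 11*x - 2*y + 16 = 0.


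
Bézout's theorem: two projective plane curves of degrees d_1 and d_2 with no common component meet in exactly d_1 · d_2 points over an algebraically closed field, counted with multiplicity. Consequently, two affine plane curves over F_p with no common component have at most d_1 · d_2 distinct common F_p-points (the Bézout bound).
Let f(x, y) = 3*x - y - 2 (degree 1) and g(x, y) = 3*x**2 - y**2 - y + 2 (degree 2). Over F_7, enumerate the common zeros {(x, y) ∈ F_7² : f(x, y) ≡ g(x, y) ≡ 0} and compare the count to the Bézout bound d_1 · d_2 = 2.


Common zeros: {(0, 5), (5, 6)}; count = 2; Bézout bound = 2.

deg(f) = 1, deg(g) = 2, so Bézout bound = 2.
Scan x ∈ F_7. For each x, list the y ∈ F_7 with f(x, y) ≡ 0 and those with g(x, y) ≡ 0 (mod 7); the common zeros in that column are the intersection.
  x = 0: f ≡ 0 at y ∈ {5}; g ≡ 0 at y ∈ {1, 5}; common: {5}.
  x = 1: f ≡ 0 at y ∈ {1}; g ≡ 0 at y ∈ {3}; common: ∅.
  x = 2: f ≡ 0 at y ∈ {4}; g ≡ 0 at y ∈ {0, 6}; common: ∅.
  x = 3: f ≡ 0 at y ∈ {0}; g ≡ 0 at y ∈ ∅; common: ∅.
  x = 4: f ≡ 0 at y ∈ {3}; g ≡ 0 at y ∈ ∅; common: ∅.
  x = 5: f ≡ 0 at y ∈ {6}; g ≡ 0 at y ∈ {0, 6}; common: {6}.
  x = 6: f ≡ 0 at y ∈ {2}; g ≡ 0 at y ∈ {3}; common: ∅.
Collecting: common zeros = {(0, 5), (5, 6)}, so the count is 2.
Comparison with the Bézout bound: 2 ≤ 2 = deg(f)·deg(g), as expected for curves with no common component (the bound is attained).


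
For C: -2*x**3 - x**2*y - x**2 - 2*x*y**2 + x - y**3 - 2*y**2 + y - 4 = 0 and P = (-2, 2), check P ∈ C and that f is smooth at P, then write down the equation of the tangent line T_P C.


Tangent line at P: -19*x - 7*y - 24 = 0.

Step 1: f(-2, 2) = 0, so P lies on C.
Step 2: partial derivatives
  f_x(x, y) = -6*x**2 - 2*x*y - 2*x - 2*y**2 + 1, f_y(x, y) = -x**2 - 4*x*y - 3*y**2 - 4*y + 1.
  f_x(P) = -19, f_y(P) = -7 (gradient nonzero, so P is smooth).
Step 3: tangent line at P: -19·(x − -2) + -7·(y − 2) = 0.
Expanding: -19*x - 7*y - 24 = 0.


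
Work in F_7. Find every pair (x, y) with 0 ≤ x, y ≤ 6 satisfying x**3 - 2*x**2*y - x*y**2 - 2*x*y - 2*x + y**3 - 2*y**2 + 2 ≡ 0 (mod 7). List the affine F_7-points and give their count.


Affine F_7-points: {(0, 5), (2, 4), (4, 6), (6, 2), (6, 3)}; count = 5.

For each of the 49 pairs (x, y) ∈ F_7², evaluate f(x, y) mod 7. Record the zeros.
  x = 0: [0↦2, 1↦1, 2↦2, 3↦4, 4↦6, 5↦0, 6↦6]  zeros at y ∈ {5}
  x = 1: [0↦1, 1↦2, 2↦3, 3↦3, 4↦1, 5↦3, 6↦1]  zeros at y ∈ ∅
  x = 2: [0↦6, 1↦5, 2↦2, 3↦3, 4↦0, 5↦6, 6↦6]  zeros at y ∈ {4}
  x = 3: [0↦2, 1↦2, 2↦5, 3↦3, 4↦2, 5↦1, 6↦6]  zeros at y ∈ ∅
  x = 4: [0↦2, 1↦6, 2↦4, 3↦2, 4↦6, 5↦1, 6↦0]  zeros at y ∈ {6}
  x = 5: [0↦5, 1↦2, 2↦5, 3↦6, 4↦4, 5↦5, 6↦1]  zeros at y ∈ ∅
  x = 6: [0↦3, 1↦3, 2↦0, 3↦0, 4↦2, 5↦5, 6↦1]  zeros at y ∈ {2, 3}
Collecting zeros: affine points = {(0, 5), (2, 4), (4, 6), (6, 2), (6, 3)}.
Total count |C(F_7)_aff| = 5.


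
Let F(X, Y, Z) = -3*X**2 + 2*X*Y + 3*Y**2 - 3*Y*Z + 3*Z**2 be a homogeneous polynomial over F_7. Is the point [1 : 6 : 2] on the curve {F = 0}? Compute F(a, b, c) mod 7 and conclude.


F(1,6,2) ≡ 2 (mod 7); P is NOT on the curve.

Evaluate F(1, 6, 2) term-by-term (mod 7).
  -3*X**2 ↦ -3·1·1·1 = -3
  2*X*Y ↦ 2·1·6·1 = 12
  3*Y**2 ↦ 3·1·36·1 = 108
  -3*Y*Z ↦ -3·1·6·2 = -36
  3*Z**2 ↦ 3·1·1·4 = 12
Sum: F(1, 6, 2) = (-3) + (12) + (108) + (-36) + (12) = 93.
Reducing mod 7: 93 ≡ 2 (mod 7).
Since F(a, b, c) ≡ 2 ≠ 0 (mod 7), P does NOT lie on the curve.


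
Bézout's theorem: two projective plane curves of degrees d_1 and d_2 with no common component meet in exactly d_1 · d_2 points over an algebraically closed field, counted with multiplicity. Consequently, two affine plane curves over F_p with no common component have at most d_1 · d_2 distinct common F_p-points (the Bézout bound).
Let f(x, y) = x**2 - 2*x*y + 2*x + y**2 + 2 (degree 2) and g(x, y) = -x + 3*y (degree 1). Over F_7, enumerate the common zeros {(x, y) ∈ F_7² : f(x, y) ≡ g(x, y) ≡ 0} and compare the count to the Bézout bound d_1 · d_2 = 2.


Common zeros: {(2, 3), (4, 6)}; count = 2; Bézout bound = 2.

deg(f) = 2, deg(g) = 1, so Bézout bound = 2.
Scan x ∈ F_7. For each x, list the y ∈ F_7 with f(x, y) ≡ 0 and those with g(x, y) ≡ 0 (mod 7); the common zeros in that column are the intersection.
  x = 0: f ≡ 0 at y ∈ ∅; g ≡ 0 at y ∈ {0}; common: ∅.
  x = 1: f ≡ 0 at y ∈ ∅; g ≡ 0 at y ∈ {5}; common: ∅.
  x = 2: f ≡ 0 at y ∈ {1, 3}; g ≡ 0 at y ∈ {3}; common: {3}.
  x = 3: f ≡ 0 at y ∈ ∅; g ≡ 0 at y ∈ {1}; common: ∅.
  x = 4: f ≡ 0 at y ∈ {2, 6}; g ≡ 0 at y ∈ {6}; common: {6}.
  x = 5: f ≡ 0 at y ∈ {1, 2}; g ≡ 0 at y ∈ {4}; common: ∅.
  x = 6: f ≡ 0 at y ∈ {6}; g ≡ 0 at y ∈ {2}; common: ∅.
Collecting: common zeros = {(2, 3), (4, 6)}, so the count is 2.
Comparison with the Bézout bound: 2 ≤ 2 = deg(f)·deg(g), as expected for curves with no common component (the bound is attained).


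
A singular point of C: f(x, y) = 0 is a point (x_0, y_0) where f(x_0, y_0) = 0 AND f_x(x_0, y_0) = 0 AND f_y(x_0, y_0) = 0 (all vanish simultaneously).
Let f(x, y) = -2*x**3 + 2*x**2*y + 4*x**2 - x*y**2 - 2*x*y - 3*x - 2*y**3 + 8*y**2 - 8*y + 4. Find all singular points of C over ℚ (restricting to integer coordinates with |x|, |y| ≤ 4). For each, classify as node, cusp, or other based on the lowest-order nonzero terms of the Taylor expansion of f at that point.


Singular points: {(1, 1)}; classification: cusp.

Compute partial derivatives:
  f_x = -6*x**2 + 4*x*y + 8*x - y**2 - 2*y - 3.
  f_y = 2*x**2 - 2*x*y - 2*x - 6*y**2 + 16*y - 8.
Scan x_0 ∈ {−4, ..., 4}. For each x_0, f_y(x_0, y) is a polynomial in y; find its integer roots y ∈ {−4, ..., 4}, then test f_x and f at those candidates.
  x = -4: f_y(-4, y) = -6*y**2 + 24*y + 32; no integer root y with |y| ≤ 4.
  x = -3: f_y(-3, y) = -6*y**2 + 22*y + 16; no integer root y with |y| ≤ 4.
  x = -2: f_y(-2, y) = -6*y**2 + 20*y + 4; no integer root y with |y| ≤ 4.
  x = -1: f_y(-1, y) = -6*y**2 + 18*y - 4; no integer root y with |y| ≤ 4.
  x = 0: f_y(0, y) = -6*y**2 + 16*y - 8; vanishes at y ∈ {2}. (0, 2): f_x = -11 ≠ 0.
  x = 1: f_y(1, y) = -6*y**2 + 14*y - 8; vanishes at y ∈ {1}. (1, 1): f_x = 0, f = 0 — SINGULAR.
  x = 2: f_y(2, y) = -6*y**2 + 12*y - 4; no integer root y with |y| ≤ 4.
  x = 3: f_y(3, y) = -6*y**2 + 10*y + 4; vanishes at y ∈ {2}. (3, 2): f_x = -17 ≠ 0.
  x = 4: f_y(4, y) = -6*y**2 + 8*y + 16; no integer root y with |y| ≤ 4.
Only singular point on the grid: (1, 1).
Classify: substitute x = 1 + u, y = 1 + v and expand: f = -2*u**3 + 2*u**2*v - u*v**2 - 2*v**3 + v**2.
No constant or linear terms (consistent with a singular point). Quadratic part: v**2. Cubic part: -2*u**3 + 2*u**2*v - u*v**2 - 2*v**3.
The quadratic part v**2 is a perfect square, so there is a single (double) tangent line v = 0, i.e. y = 1. Restricting the cubic part to that line (v = 0) leaves -2*u**3 ≠ 0, so f is not divisible by v and the branch is v² ≈ 2*u**3 to lowest order — this is a cusp.
Classification: cusp.


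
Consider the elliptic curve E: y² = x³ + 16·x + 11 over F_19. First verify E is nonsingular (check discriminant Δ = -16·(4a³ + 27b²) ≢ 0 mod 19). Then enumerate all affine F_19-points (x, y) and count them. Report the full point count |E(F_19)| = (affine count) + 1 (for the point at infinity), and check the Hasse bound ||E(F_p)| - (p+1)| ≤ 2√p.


Affine points = {(0, 7), (0, 12), (1, 3), (1, 16), (4, 5), (4, 14), (5, 8), (5, 11), (6, 0), (8, 9), (8, 10), (11, 6), (11, 13), (15, 4), (15, 15), (17, 3), (17, 16)}; affine count = 17; |E(F_19)| = 18.

Discriminant check: Δ ∝ 4a³ + 27b² = 4·16³ + 27·11² = 4·4096 + 27·121 ≡ 5 (mod 19). Nonzero ⇒ E is nonsingular.
For each x ∈ F_19, compute rhs = x³ + 16·x + 11 mod 19, then count y ∈ F_19 with y² ≡ rhs.
  x = 0: rhs = 11, matching y values: 7, 12 (2 points).
  x = 1: rhs = 9, matching y values: 3, 16 (2 points).
  x = 2: rhs = 13, matching y values: none (0 points).
  x = 3: rhs = 10, matching y values: none (0 points).
  x = 4: rhs = 6, matching y values: 5, 14 (2 points).
  x = 5: rhs = 7, matching y values: 8, 11 (2 points).
  x = 6: rhs = 0, matching y values: 0 (1 points).
  x = 7: rhs = 10, matching y values: none (0 points).
  x = 8: rhs = 5, matching y values: 9, 10 (2 points).
  x = 9: rhs = 10, matching y values: none (0 points).
  x = 10: rhs = 12, matching y values: none (0 points).
  x = 11: rhs = 17, matching y values: 6, 13 (2 points).
  x = 12: rhs = 12, matching y values: none (0 points).
  x = 13: rhs = 3, matching y values: none (0 points).
  x = 14: rhs = 15, matching y values: none (0 points).
  x = 15: rhs = 16, matching y values: 4, 15 (2 points).
  x = 16: rhs = 12, matching y values: none (0 points).
  x = 17: rhs = 9, matching y values: 3, 16 (2 points).
  x = 18: rhs = 13, matching y values: none (0 points).
Total affine count: 17.
Full point count |E(F_19)| = 17 + 1 = 18.
Hasse bound: |18 − (19+1)| = |-2| = 2 ≤ 2√19 ≈ 8.7178 ✓.


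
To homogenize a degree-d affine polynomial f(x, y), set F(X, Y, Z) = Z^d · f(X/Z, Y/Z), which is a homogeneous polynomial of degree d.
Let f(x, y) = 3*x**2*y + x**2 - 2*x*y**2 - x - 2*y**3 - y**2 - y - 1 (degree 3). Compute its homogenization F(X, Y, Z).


F(X, Y, Z) = 3*X**2*Y + X**2*Z - 2*X*Y**2 - X*Z**2 - 2*Y**3 - Y**2*Z - Y*Z**2 - Z**3

deg(f) = 3.
Substitute x = X/Z, y = Y/Z into f, then multiply by Z^3.
  monomial 3·x^2·y^1 ↦ 3·X^2·Y^1·Z^0.
  monomial 1·x^2·y^0 ↦ 1·X^2·Y^0·Z^1.
  monomial -2·x^1·y^2 ↦ -2·X^1·Y^2·Z^0.
  monomial -1·x^1·y^0 ↦ -1·X^1·Y^0·Z^2.
  monomial -2·x^0·y^3 ↦ -2·X^0·Y^3·Z^0.
  monomial -1·x^0·y^2 ↦ -1·X^0·Y^2·Z^1.
  monomial -1·x^0·y^1 ↦ -1·X^0·Y^1·Z^2.
  monomial -1·x^0·y^0 ↦ -1·X^0·Y^0·Z^3.
Collecting: F(X, Y, Z) = 3*X**2*Y + X**2*Z - 2*X*Y**2 - X*Z**2 - 2*Y**3 - Y**2*Z - Y*Z**2 - Z**3.


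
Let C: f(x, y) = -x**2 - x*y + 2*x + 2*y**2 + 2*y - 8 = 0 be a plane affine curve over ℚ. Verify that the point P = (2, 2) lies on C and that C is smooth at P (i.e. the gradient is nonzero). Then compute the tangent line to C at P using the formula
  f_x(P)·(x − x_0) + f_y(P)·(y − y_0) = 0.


Tangent line at P: -4*x + 8*y - 8 = 0.

Step 1: f(2, 2) = 0, so P lies on C.
Step 2: partial derivatives
  f_x(x, y) = -2*x - y + 2, f_y(x, y) = -x + 4*y + 2.
  f_x(P) = -4, f_y(P) = 8 (gradient nonzero, so P is smooth).
Step 3: tangent line at P: -4·(x − 2) + 8·(y − 2) = 0.
Expanding: -4*x + 8*y - 8 = 0.


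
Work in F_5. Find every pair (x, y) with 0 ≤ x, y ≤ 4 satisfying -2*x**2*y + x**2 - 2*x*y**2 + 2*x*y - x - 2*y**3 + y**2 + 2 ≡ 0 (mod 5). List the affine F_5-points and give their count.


Affine F_5-points: {(0, 2), (0, 4), (2, 1), (4, 3)}; count = 4.

For each of the 25 pairs (x, y) ∈ F_5², evaluate f(x, y) mod 5. Record the zeros.
  x = 0: [0↦2, 1↦1, 2↦0, 3↦2, 4↦0]  zeros at y ∈ {2, 4}
  x = 1: [0↦2, 1↦4, 2↦2, 3↦4, 4↦3]  zeros at y ∈ ∅
  x = 2: [0↦4, 1↦0, 2↦3, 3↦1, 4↦2]  zeros at y ∈ {1}
  x = 3: [0↦3, 1↦4, 2↦3, 3↦3, 4↦2]  zeros at y ∈ ∅
  x = 4: [0↦4, 1↦1, 2↦2, 3↦0, 4↦3]  zeros at y ∈ {3}
Collecting zeros: affine points = {(0, 2), (0, 4), (2, 1), (4, 3)}.
Total count |C(F_5)_aff| = 4.


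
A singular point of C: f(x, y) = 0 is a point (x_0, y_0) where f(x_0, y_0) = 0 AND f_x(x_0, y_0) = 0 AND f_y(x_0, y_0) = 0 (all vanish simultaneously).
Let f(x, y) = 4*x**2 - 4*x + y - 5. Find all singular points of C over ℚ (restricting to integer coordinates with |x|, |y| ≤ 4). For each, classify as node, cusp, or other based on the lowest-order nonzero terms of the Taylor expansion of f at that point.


No singular points in the scanned grid; C is smooth there.

Compute partial derivatives:
  f_x = 8*x - 4.
  f_y = 1.
f_y = 1 is a nonzero constant, so f_y never vanishes: no point (x, y) can satisfy f = f_x = f_y = 0. In particular no (x, y) ∈ {−4, ..., 4}² is singular; the curve is smooth.


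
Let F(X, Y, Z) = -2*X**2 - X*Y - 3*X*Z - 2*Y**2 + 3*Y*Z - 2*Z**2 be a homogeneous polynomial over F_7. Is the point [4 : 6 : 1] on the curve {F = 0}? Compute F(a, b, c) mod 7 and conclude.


F(4,6,1) ≡ 2 (mod 7); P is NOT on the curve.

Evaluate F(4, 6, 1) term-by-term (mod 7).
  -2*X**2 ↦ -2·16·1·1 = -32
  -X*Y ↦ -1·4·6·1 = -24
  -3*X*Z ↦ -3·4·1·1 = -12
  -2*Y**2 ↦ -2·1·36·1 = -72
  3*Y*Z ↦ 3·1·6·1 = 18
  -2*Z**2 ↦ -2·1·1·1 = -2
Sum: F(4, 6, 1) = (-32) + (-24) + (-12) + (-72) + (18) + (-2) = -124.
Reducing mod 7: -124 ≡ 2 (mod 7).
Since F(a, b, c) ≡ 2 ≠ 0 (mod 7), P does NOT lie on the curve.


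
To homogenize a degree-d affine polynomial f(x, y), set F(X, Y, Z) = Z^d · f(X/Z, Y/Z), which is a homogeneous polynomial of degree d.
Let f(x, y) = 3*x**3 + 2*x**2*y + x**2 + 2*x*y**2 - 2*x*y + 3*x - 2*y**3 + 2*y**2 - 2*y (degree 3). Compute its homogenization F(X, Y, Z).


F(X, Y, Z) = 3*X**3 + 2*X**2*Y + X**2*Z + 2*X*Y**2 - 2*X*Y*Z + 3*X*Z**2 - 2*Y**3 + 2*Y**2*Z - 2*Y*Z**2

deg(f) = 3.
Substitute x = X/Z, y = Y/Z into f, then multiply by Z^3.
  monomial 3·x^3·y^0 ↦ 3·X^3·Y^0·Z^0.
  monomial 2·x^2·y^1 ↦ 2·X^2·Y^1·Z^0.
  monomial 1·x^2·y^0 ↦ 1·X^2·Y^0·Z^1.
  monomial 2·x^1·y^2 ↦ 2·X^1·Y^2·Z^0.
  monomial -2·x^1·y^1 ↦ -2·X^1·Y^1·Z^1.
  monomial 3·x^1·y^0 ↦ 3·X^1·Y^0·Z^2.
  monomial -2·x^0·y^3 ↦ -2·X^0·Y^3·Z^0.
  monomial 2·x^0·y^2 ↦ 2·X^0·Y^2·Z^1.
  monomial -2·x^0·y^1 ↦ -2·X^0·Y^1·Z^2.
Collecting: F(X, Y, Z) = 3*X**3 + 2*X**2*Y + X**2*Z + 2*X*Y**2 - 2*X*Y*Z + 3*X*Z**2 - 2*Y**3 + 2*Y**2*Z - 2*Y*Z**2.


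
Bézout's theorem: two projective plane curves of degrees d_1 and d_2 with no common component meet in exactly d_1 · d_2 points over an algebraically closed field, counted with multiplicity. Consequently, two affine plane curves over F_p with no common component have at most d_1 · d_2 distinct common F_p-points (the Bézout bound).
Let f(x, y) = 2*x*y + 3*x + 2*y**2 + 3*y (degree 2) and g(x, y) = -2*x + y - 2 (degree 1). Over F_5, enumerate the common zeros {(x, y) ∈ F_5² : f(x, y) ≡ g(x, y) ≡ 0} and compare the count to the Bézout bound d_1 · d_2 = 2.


Common zeros: {(1, 4), (2, 1)}; count = 2; Bézout bound = 2.

deg(f) = 2, deg(g) = 1, so Bézout bound = 2.
Scan x ∈ F_5. For each x, list the y ∈ F_5 with f(x, y) ≡ 0 and those with g(x, y) ≡ 0 (mod 5); the common zeros in that column are the intersection.
  x = 0: f ≡ 0 at y ∈ {0, 1}; g ≡ 0 at y ∈ {2}; common: ∅.
  x = 1: f ≡ 0 at y ∈ {1, 4}; g ≡ 0 at y ∈ {4}; common: {4}.
  x = 2: f ≡ 0 at y ∈ {1, 3}; g ≡ 0 at y ∈ {1}; common: {1}.
  x = 3: f ≡ 0 at y ∈ {1, 2}; g ≡ 0 at y ∈ {3}; common: ∅.
  x = 4: f ≡ 0 at y ∈ {1}; g ≡ 0 at y ∈ {0}; common: ∅.
Collecting: common zeros = {(1, 4), (2, 1)}, so the count is 2.
Comparison with the Bézout bound: 2 ≤ 2 = deg(f)·deg(g), as expected for curves with no common component (the bound is attained).


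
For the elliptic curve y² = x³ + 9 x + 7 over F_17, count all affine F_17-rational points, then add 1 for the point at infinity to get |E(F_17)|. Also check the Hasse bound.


Affine points = {(1, 0), (2, 4), (2, 13), (8, 8), (8, 9), (9, 1), (9, 16), (10, 3), (10, 14), (11, 3), (11, 14), (13, 3), (13, 14), (14, 2), (14, 15), (15, 7), (15, 10)}; affine count = 17; |E(F_17)| = 18.

Discriminant check: Δ ∝ 4a³ + 27b² = 4·9³ + 27·7² = 4·729 + 27·49 ≡ 6 (mod 17). Nonzero ⇒ E is nonsingular.
For each x ∈ F_17, compute rhs = x³ + 9·x + 7 mod 17, then count y ∈ F_17 with y² ≡ rhs.
  x = 0: rhs = 7, matching y values: none (0 points).
  x = 1: rhs = 0, matching y values: 0 (1 points).
  x = 2: rhs = 16, matching y values: 4, 13 (2 points).
  x = 3: rhs = 10, matching y values: none (0 points).
  x = 4: rhs = 5, matching y values: none (0 points).
  x = 5: rhs = 7, matching y values: none (0 points).
  x = 6: rhs = 5, matching y values: none (0 points).
  x = 7: rhs = 5, matching y values: none (0 points).
  x = 8: rhs = 13, matching y values: 8, 9 (2 points).
  x = 9: rhs = 1, matching y values: 1, 16 (2 points).
  x = 10: rhs = 9, matching y values: 3, 14 (2 points).
  x = 11: rhs = 9, matching y values: 3, 14 (2 points).
  x = 12: rhs = 7, matching y values: none (0 points).
  x = 13: rhs = 9, matching y values: 3, 14 (2 points).
  x = 14: rhs = 4, matching y values: 2, 15 (2 points).
  x = 15: rhs = 15, matching y values: 7, 10 (2 points).
  x = 16: rhs = 14, matching y values: none (0 points).
Total affine count: 17.
Full point count |E(F_17)| = 17 + 1 = 18.
Hasse bound: |18 − (17+1)| = |0| = 0 ≤ 2√17 ≈ 8.2462 ✓.


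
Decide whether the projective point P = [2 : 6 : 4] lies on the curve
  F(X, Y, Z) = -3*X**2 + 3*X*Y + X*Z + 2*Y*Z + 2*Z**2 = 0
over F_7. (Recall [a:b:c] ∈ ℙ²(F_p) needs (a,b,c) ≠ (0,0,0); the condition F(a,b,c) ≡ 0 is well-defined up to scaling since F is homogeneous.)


F(2,6,4) ≡ 0 (mod 7); P is on the curve.

Evaluate F(2, 6, 4) term-by-term (mod 7).
  -3*X**2 ↦ -3·4·1·1 = -12
  3*X*Y ↦ 3·2·6·1 = 36
  X*Z ↦ 1·2·1·4 = 8
  2*Y*Z ↦ 2·1·6·4 = 48
  2*Z**2 ↦ 2·1·1·16 = 32
Sum: F(2, 6, 4) = (-12) + (36) + (8) + (48) + (32) = 112.
Reducing mod 7: 112 ≡ 0 (mod 7).
Since F(a, b, c) ≡ 0 (mod 7), P lies on the curve.


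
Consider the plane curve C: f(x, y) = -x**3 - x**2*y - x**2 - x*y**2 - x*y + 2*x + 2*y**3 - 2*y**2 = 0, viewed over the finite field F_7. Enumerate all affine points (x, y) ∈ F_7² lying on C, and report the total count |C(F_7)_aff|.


Affine F_7-points: {(0, 0), (0, 1), (1, 0), (1, 2), (1, 3), (2, 5), (3, 5), (5, 0), (5, 1), (5, 6)}; count = 10.

For each of the 49 pairs (x, y) ∈ F_7², evaluate f(x, y) mod 7. Record the zeros.
  x = 0: [0↦0, 1↦0, 2↦1, 3↦1, 4↦5, 5↦4, 6↦3]  zeros at y ∈ {0, 1}
  x = 1: [0↦0, 1↦4, 2↦0, 3↦0, 4↦2, 5↦4, 6↦4]  zeros at y ∈ {0, 2, 3}
  x = 2: [0↦6, 1↦5, 2↦1, 3↦6, 4↦4, 5↦0, 6↦6]  zeros at y ∈ {5}
  x = 3: [0↦5, 1↦4, 2↦5, 3↦6, 4↦5, 5↦0, 6↦3]  zeros at y ∈ {5}
  x = 4: [0↦5, 1↦2, 2↦6, 3↦1, 4↦6, 5↦5, 6↦3]  zeros at y ∈ ∅
  x = 5: [0↦0, 1↦0, 2↦5, 3↦6, 4↦1, 5↦2, 6↦0]  zeros at y ∈ {0, 1, 6}
  x = 6: [0↦5, 1↦6, 2↦3, 3↦1, 4↦5, 5↦6, 6↦2]  zeros at y ∈ ∅
Collecting zeros: affine points = {(0, 0), (0, 1), (1, 0), (1, 2), (1, 3), (2, 5), (3, 5), (5, 0), (5, 1), (5, 6)}.
Total count |C(F_7)_aff| = 10.


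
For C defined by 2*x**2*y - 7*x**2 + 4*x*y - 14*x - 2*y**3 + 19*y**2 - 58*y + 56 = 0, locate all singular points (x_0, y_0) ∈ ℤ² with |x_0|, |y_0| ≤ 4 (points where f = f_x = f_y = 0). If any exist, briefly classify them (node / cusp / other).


Singular points: {(-1, 3)}; classification: node.

Compute partial derivatives:
  f_x = 4*x*y - 14*x + 4*y - 14.
  f_y = 2*x**2 + 4*x - 6*y**2 + 38*y - 58.
Scan x_0 ∈ {−4, ..., 4}. For each x_0, f_y(x_0, y) is a polynomial in y; find its integer roots y ∈ {−4, ..., 4}, then test f_x and f at those candidates.
  x = -4: f_y(-4, y) = -6*y**2 + 38*y - 42; no integer root y with |y| ≤ 4.
  x = -3: f_y(-3, y) = -6*y**2 + 38*y - 52; vanishes at y ∈ {2}. (-3, 2): f_x = 12 ≠ 0.
  x = -2: f_y(-2, y) = -6*y**2 + 38*y - 58; no integer root y with |y| ≤ 4.
  x = -1: f_y(-1, y) = -6*y**2 + 38*y - 60; vanishes at y ∈ {3}. (-1, 3): f_x = 0, f = 0 — SINGULAR.
  x = 0: f_y(0, y) = -6*y**2 + 38*y - 58; no integer root y with |y| ≤ 4.
  x = 1: f_y(1, y) = -6*y**2 + 38*y - 52; vanishes at y ∈ {2}. (1, 2): f_x = -12 ≠ 0.
  x = 2: f_y(2, y) = -6*y**2 + 38*y - 42; no integer root y with |y| ≤ 4.
  x = 3: f_y(3, y) = -6*y**2 + 38*y - 28; no integer root y with |y| ≤ 4.
  x = 4: f_y(4, y) = -6*y**2 + 38*y - 10; no integer root y with |y| ≤ 4.
Only singular point on the grid: (-1, 3).
Classify: substitute x = -1 + u, y = 3 + v and expand: f = 2*u**2*v - u**2 - 2*v**3 + v**2.
No constant or linear terms (consistent with a singular point). Quadratic part: -u**2 + v**2. Cubic part: 2*u**2*v - 2*v**3.
The quadratic part v**2 - u**2 = (v − u)(v + u) splits into two distinct linear factors, so there are two distinct tangent lines y − 3 = ±(x − -1) — this is a node (ordinary double point).
Classification: node.


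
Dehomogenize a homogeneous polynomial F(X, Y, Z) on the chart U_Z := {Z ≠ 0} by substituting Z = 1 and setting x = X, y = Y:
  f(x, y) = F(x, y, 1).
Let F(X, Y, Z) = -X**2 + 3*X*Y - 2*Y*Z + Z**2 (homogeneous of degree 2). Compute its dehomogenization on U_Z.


f(x, y) = -x**2 + 3*x*y - 2*y + 1

On U_Z we set Z = 1. Each monomial c·X^i·Y^j·Z^k in F becomes c·x^i·y^j·1^k = c·x^i·y^j.
Substituting Z = 1: F(X, Y, 1) = -x**2 + 3*x*y - 2*y + 1.
Note: deg(f) ≤ deg(F) = 2; strict inequality happens when F is divisible by Z (lost terms).


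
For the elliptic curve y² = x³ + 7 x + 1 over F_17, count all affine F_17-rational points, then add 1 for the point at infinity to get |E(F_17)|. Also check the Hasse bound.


Affine points = {(0, 1), (0, 16), (1, 3), (1, 14), (3, 7), (3, 10), (4, 5), (4, 12), (5, 5), (5, 12), (6, 2), (6, 15), (7, 6), (7, 11), (8, 5), (8, 12), (10, 0), (11, 7), (11, 10), (14, 2), (14, 15), (15, 8), (15, 9)}; affine count = 23; |E(F_17)| = 24.

Discriminant check: Δ ∝ 4a³ + 27b² = 4·7³ + 27·1² = 4·343 + 27·1 ≡ 5 (mod 17). Nonzero ⇒ E is nonsingular.
For each x ∈ F_17, compute rhs = x³ + 7·x + 1 mod 17, then count y ∈ F_17 with y² ≡ rhs.
  x = 0: rhs = 1, matching y values: 1, 16 (2 points).
  x = 1: rhs = 9, matching y values: 3, 14 (2 points).
  x = 2: rhs = 6, matching y values: none (0 points).
  x = 3: rhs = 15, matching y values: 7, 10 (2 points).
  x = 4: rhs = 8, matching y values: 5, 12 (2 points).
  x = 5: rhs = 8, matching y values: 5, 12 (2 points).
  x = 6: rhs = 4, matching y values: 2, 15 (2 points).
  x = 7: rhs = 2, matching y values: 6, 11 (2 points).
  x = 8: rhs = 8, matching y values: 5, 12 (2 points).
  x = 9: rhs = 11, matching y values: none (0 points).
  x = 10: rhs = 0, matching y values: 0 (1 points).
  x = 11: rhs = 15, matching y values: 7, 10 (2 points).
  x = 12: rhs = 11, matching y values: none (0 points).
  x = 13: rhs = 11, matching y values: none (0 points).
  x = 14: rhs = 4, matching y values: 2, 15 (2 points).
  x = 15: rhs = 13, matching y values: 8, 9 (2 points).
  x = 16: rhs = 10, matching y values: none (0 points).
Total affine count: 23.
Full point count |E(F_17)| = 23 + 1 = 24.
Hasse bound: |24 − (17+1)| = |6| = 6 ≤ 2√17 ≈ 8.2462 ✓.


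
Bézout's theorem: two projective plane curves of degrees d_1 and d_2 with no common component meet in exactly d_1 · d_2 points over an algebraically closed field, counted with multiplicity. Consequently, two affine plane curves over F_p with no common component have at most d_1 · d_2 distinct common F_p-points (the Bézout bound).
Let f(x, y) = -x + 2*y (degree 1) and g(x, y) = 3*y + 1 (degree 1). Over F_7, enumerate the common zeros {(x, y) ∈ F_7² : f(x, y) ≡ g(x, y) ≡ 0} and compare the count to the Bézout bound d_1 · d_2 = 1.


Common zeros: {(4, 2)}; count = 1; Bézout bound = 1.

deg(f) = 1, deg(g) = 1, so Bézout bound = 1.
Scan x ∈ F_7. For each x, list the y ∈ F_7 with f(x, y) ≡ 0 and those with g(x, y) ≡ 0 (mod 7); the common zeros in that column are the intersection.
  x = 0: f ≡ 0 at y ∈ {0}; g ≡ 0 at y ∈ {2}; common: ∅.
  x = 1: f ≡ 0 at y ∈ {4}; g ≡ 0 at y ∈ {2}; common: ∅.
  x = 2: f ≡ 0 at y ∈ {1}; g ≡ 0 at y ∈ {2}; common: ∅.
  x = 3: f ≡ 0 at y ∈ {5}; g ≡ 0 at y ∈ {2}; common: ∅.
  x = 4: f ≡ 0 at y ∈ {2}; g ≡ 0 at y ∈ {2}; common: {2}.
  x = 5: f ≡ 0 at y ∈ {6}; g ≡ 0 at y ∈ {2}; common: ∅.
  x = 6: f ≡ 0 at y ∈ {3}; g ≡ 0 at y ∈ {2}; common: ∅.
Collecting: common zeros = {(4, 2)}, so the count is 1.
Comparison with the Bézout bound: 1 ≤ 1 = deg(f)·deg(g), as expected for curves with no common component (the bound is attained).


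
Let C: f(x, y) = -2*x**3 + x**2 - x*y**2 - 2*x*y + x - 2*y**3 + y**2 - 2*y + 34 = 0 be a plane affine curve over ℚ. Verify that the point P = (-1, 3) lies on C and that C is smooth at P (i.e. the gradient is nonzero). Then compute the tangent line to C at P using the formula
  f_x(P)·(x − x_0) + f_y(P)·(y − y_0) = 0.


Tangent line at P: -22*x - 42*y + 104 = 0.

Step 1: f(-1, 3) = 0, so P lies on C.
Step 2: partial derivatives
  f_x(x, y) = -6*x**2 + 2*x - y**2 - 2*y + 1, f_y(x, y) = -2*x*y - 2*x - 6*y**2 + 2*y - 2.
  f_x(P) = -22, f_y(P) = -42 (gradient nonzero, so P is smooth).
Step 3: tangent line at P: -22·(x − -1) + -42·(y − 3) = 0.
Expanding: -22*x - 42*y + 104 = 0.


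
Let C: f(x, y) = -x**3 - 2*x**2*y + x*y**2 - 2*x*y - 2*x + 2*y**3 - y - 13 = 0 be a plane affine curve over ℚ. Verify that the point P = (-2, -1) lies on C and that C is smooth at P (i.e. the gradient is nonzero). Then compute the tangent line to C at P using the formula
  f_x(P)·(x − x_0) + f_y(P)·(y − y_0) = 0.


Tangent line at P: -19*x + 5*y - 33 = 0.

Step 1: f(-2, -1) = 0, so P lies on C.
Step 2: partial derivatives
  f_x(x, y) = -3*x**2 - 4*x*y + y**2 - 2*y - 2, f_y(x, y) = -2*x**2 + 2*x*y - 2*x + 6*y**2 - 1.
  f_x(P) = -19, f_y(P) = 5 (gradient nonzero, so P is smooth).
Step 3: tangent line at P: -19·(x − -2) + 5·(y − -1) = 0.
Expanding: -19*x + 5*y - 33 = 0.


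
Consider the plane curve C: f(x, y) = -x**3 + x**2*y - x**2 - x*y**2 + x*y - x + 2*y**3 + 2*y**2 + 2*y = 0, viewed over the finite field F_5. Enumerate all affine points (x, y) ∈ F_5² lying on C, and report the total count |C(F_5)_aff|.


Affine F_5-points: {(0, 0), (1, 2), (4, 4)}; count = 3.

For each of the 25 pairs (x, y) ∈ F_5², evaluate f(x, y) mod 5. Record the zeros.
  x = 0: [0↦0, 1↦1, 2↦3, 3↦3, 4↦3]  zeros at y ∈ {0}
  x = 1: [0↦2, 1↦4, 2↦0, 3↦2, 4↦2]  zeros at y ∈ {2}
  x = 2: [0↦1, 1↦1, 2↦3, 3↦4, 4↦1]  zeros at y ∈ ∅
  x = 3: [0↦1, 1↦1, 2↦1, 3↦3, 4↦4]  zeros at y ∈ ∅
  x = 4: [0↦1, 1↦3, 2↦3, 3↦3, 4↦0]  zeros at y ∈ {4}
Collecting zeros: affine points = {(0, 0), (1, 2), (4, 4)}.
Total count |C(F_5)_aff| = 3.


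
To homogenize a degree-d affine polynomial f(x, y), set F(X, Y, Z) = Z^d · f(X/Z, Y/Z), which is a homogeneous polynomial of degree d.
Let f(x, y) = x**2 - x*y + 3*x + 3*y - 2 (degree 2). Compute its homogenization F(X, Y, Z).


F(X, Y, Z) = X**2 - X*Y + 3*X*Z + 3*Y*Z - 2*Z**2

deg(f) = 2.
Substitute x = X/Z, y = Y/Z into f, then multiply by Z^2.
  monomial 1·x^2·y^0 ↦ 1·X^2·Y^0·Z^0.
  monomial -1·x^1·y^1 ↦ -1·X^1·Y^1·Z^0.
  monomial 3·x^1·y^0 ↦ 3·X^1·Y^0·Z^1.
  monomial 3·x^0·y^1 ↦ 3·X^0·Y^1·Z^1.
  monomial -2·x^0·y^0 ↦ -2·X^0·Y^0·Z^2.
Collecting: F(X, Y, Z) = X**2 - X*Y + 3*X*Z + 3*Y*Z - 2*Z**2.
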